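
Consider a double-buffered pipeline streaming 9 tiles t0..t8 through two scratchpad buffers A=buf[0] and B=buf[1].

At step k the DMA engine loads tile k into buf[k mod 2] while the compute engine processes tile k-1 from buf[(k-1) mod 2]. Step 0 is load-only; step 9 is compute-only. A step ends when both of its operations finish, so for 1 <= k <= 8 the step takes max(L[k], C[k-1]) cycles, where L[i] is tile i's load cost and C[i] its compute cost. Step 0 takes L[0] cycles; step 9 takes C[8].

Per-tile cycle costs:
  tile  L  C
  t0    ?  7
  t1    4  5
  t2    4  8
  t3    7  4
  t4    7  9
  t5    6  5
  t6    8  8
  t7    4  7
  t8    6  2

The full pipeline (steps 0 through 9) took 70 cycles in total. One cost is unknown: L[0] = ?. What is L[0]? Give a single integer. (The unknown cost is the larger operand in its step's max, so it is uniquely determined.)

step 0 → dur = L[0]=? = L[0]  (unknown; binding)
step 1 → dur = max(L[1]=4, C[0]=7) = 7
step 2 → dur = max(L[2]=4, C[1]=5) = 5
step 3 → dur = max(L[3]=7, C[2]=8) = 8
step 4 → dur = max(L[4]=7, C[3]=4) = 7
step 5 → dur = max(L[5]=6, C[4]=9) = 9
step 6 → dur = max(L[6]=8, C[5]=5) = 8
step 7 → dur = max(L[7]=4, C[6]=8) = 8
step 8 → dur = max(L[8]=6, C[7]=7) = 7
step 9 → dur = C[8]=2 = 2
sum of known step durations = 61
dur[0] = total - known = 70 - 61 = 9
L[0] is the binding max in step 0, so L[0] = dur[0] = 9

L[0] = 9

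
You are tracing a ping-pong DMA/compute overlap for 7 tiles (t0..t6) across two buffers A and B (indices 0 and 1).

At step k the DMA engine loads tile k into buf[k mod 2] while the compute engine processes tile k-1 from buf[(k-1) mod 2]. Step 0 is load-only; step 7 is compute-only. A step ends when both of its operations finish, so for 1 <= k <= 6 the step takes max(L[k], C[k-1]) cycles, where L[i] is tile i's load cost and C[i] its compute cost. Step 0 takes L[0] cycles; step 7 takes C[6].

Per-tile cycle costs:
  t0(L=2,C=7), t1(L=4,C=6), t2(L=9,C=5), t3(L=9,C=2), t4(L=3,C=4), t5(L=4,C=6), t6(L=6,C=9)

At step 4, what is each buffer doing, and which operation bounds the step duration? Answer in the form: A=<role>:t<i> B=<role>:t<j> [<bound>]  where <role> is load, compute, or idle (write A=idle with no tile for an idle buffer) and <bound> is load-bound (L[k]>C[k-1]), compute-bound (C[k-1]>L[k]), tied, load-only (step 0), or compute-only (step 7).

step 4: A=load:t4 B=compute:t3 [load-bound]

k=0 load=t0/2c comp=- wait=2 total=2
k=1 load=t1/4c comp=t0/7c wait=7 total=9
k=2 load=t2/9c comp=t1/6c wait=9 total=18
k=3 load=t3/9c comp=t2/5c wait=9 total=27
k=4 load=t4/3c comp=t3/2c wait=3 total=30
k=5 load=t5/4c comp=t4/4c wait=4 total=34
k=6 load=t6/6c comp=t5/6c wait=6 total=40
k=7 load=- comp=t6/9c wait=9 total=49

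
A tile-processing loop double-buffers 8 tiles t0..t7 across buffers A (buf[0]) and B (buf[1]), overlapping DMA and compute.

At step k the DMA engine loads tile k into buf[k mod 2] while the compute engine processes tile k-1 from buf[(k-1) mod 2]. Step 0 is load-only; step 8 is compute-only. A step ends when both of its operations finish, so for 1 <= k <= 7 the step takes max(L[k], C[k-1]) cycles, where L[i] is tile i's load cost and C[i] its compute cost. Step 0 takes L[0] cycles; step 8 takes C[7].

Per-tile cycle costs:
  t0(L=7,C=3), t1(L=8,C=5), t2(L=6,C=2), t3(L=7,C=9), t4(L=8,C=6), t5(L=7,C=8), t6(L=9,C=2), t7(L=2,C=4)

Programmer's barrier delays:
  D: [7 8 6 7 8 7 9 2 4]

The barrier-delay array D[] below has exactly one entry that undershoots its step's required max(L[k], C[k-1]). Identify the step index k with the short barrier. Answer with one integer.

step 0: need L[0]=7 = 7; D[0]=7 ok
step 1: need max(L[1]=8,C[0]=3) = 8; D[1]=8 ok
step 2: need max(L[2]=6,C[1]=5) = 6; D[2]=6 ok
step 3: need max(L[3]=7,C[2]=2) = 7; D[3]=7 ok
step 4: need max(L[4]=8,C[3]=9) = 9; D[4]=8 SHORT
step 5: need max(L[5]=7,C[4]=6) = 7; D[5]=7 ok
step 6: need max(L[6]=9,C[5]=8) = 9; D[6]=9 ok
step 7: need max(L[7]=2,C[6]=2) = 2; D[7]=2 ok
step 8: need C[7]=4 = 4; D[8]=4 ok

hazard at step 4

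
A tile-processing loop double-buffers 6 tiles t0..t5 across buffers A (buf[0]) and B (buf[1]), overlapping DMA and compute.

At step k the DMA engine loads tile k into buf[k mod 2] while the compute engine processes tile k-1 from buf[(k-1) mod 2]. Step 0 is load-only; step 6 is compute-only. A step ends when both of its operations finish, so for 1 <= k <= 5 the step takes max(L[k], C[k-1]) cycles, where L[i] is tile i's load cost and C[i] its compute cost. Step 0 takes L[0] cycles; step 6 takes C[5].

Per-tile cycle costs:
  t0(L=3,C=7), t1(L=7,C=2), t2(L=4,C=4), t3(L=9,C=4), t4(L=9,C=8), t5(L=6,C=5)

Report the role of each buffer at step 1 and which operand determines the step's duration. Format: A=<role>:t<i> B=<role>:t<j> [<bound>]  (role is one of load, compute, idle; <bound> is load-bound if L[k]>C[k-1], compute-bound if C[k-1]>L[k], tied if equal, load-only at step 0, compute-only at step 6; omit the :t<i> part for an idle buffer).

step 1: A=compute:t0 B=load:t1 [tied]

k=0 load=t0/3c comp=- wait=3 total=3
k=1 load=t1/7c comp=t0/7c wait=7 total=10
k=2 load=t2/4c comp=t1/2c wait=4 total=14
k=3 load=t3/9c comp=t2/4c wait=9 total=23
k=4 load=t4/9c comp=t3/4c wait=9 total=32
k=5 load=t5/6c comp=t4/8c wait=8 total=40
k=6 load=- comp=t5/5c wait=5 total=45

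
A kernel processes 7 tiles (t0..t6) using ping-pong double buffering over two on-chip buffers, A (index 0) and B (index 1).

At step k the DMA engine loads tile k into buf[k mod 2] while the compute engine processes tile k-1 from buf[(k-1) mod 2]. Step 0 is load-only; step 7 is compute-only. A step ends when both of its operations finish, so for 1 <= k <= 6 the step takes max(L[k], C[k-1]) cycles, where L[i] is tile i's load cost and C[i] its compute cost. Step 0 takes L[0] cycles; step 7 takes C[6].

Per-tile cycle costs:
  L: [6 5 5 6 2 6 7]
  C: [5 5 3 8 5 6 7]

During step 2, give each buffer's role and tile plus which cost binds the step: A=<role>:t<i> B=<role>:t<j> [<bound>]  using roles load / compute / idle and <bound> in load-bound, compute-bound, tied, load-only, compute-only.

[0] DMA t0→A (6c) ∥ CU idle ⇒ 6c, clock 6
[1] DMA t1→B (5c) ∥ CU A:t0 (5c) ⇒ 5c, clock 11
[2] DMA t2→A (5c) ∥ CU B:t1 (5c) ⇒ 5c, clock 16
[3] DMA t3→B (6c) ∥ CU A:t2 (3c) ⇒ 6c, clock 22
[4] DMA t4→A (2c) ∥ CU B:t3 (8c) ⇒ 8c, clock 30
[5] DMA t5→B (6c) ∥ CU A:t4 (5c) ⇒ 6c, clock 36
[6] DMA t6→A (7c) ∥ CU B:t5 (6c) ⇒ 7c, clock 43
[7] DMA idle ∥ CU A:t6 (7c) ⇒ 7c, clock 50

step 2: A=load:t2 B=compute:t1 [tied]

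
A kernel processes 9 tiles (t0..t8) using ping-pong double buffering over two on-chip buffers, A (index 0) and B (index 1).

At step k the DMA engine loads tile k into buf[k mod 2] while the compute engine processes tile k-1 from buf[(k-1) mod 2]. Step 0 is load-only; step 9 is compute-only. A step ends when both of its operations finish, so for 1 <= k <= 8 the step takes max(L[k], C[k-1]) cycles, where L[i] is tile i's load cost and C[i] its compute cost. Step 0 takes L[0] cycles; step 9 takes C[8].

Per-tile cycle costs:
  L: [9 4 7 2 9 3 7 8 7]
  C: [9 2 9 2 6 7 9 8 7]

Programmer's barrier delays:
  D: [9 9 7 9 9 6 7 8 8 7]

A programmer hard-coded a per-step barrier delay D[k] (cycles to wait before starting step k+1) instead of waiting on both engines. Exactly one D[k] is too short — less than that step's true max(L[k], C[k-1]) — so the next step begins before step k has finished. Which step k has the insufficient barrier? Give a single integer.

step 0: need L[0]=9 = 9; D[0]=9 ok
step 1: need max(L[1]=4,C[0]=9) = 9; D[1]=9 ok
step 2: need max(L[2]=7,C[1]=2) = 7; D[2]=7 ok
step 3: need max(L[3]=2,C[2]=9) = 9; D[3]=9 ok
step 4: need max(L[4]=9,C[3]=2) = 9; D[4]=9 ok
step 5: need max(L[5]=3,C[4]=6) = 6; D[5]=6 ok
step 6: need max(L[6]=7,C[5]=7) = 7; D[6]=7 ok
step 7: need max(L[7]=8,C[6]=9) = 9; D[7]=8 SHORT
step 8: need max(L[8]=7,C[7]=8) = 8; D[8]=8 ok
step 9: need C[8]=7 = 7; D[9]=7 ok

hazard at step 7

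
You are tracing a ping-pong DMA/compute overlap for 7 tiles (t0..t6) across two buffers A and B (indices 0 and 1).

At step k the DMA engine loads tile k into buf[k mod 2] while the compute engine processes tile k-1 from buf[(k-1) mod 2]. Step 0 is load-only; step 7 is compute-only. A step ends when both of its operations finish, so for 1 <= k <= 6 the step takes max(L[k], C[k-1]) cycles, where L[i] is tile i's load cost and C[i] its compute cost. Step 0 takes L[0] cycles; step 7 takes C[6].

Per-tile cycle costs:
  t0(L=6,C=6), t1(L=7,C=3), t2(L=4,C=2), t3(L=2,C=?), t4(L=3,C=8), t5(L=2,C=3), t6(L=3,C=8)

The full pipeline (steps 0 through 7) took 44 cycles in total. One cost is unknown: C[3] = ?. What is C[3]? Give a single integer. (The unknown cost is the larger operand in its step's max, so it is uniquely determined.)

C[3] = 6

step 0: dur = L[0]=6 = 6
step 1: dur = max(L[1]=7, C[0]=6) = 7
step 2: dur = max(L[2]=4, C[1]=3) = 4
step 3: dur = max(L[3]=2, C[2]=2) = 2
step 4: dur = max(L[4]=3, C[3]=?) = C[3]  (unknown; binding)
step 5: dur = max(L[5]=2, C[4]=8) = 8
step 6: dur = max(L[6]=3, C[5]=3) = 3
step 7: dur = C[6]=8 = 8
sum of known step durations = 38
dur[4] = total - known = 44 - 38 = 6
C[3] is the binding max in step 4, so C[3] = dur[4] = 6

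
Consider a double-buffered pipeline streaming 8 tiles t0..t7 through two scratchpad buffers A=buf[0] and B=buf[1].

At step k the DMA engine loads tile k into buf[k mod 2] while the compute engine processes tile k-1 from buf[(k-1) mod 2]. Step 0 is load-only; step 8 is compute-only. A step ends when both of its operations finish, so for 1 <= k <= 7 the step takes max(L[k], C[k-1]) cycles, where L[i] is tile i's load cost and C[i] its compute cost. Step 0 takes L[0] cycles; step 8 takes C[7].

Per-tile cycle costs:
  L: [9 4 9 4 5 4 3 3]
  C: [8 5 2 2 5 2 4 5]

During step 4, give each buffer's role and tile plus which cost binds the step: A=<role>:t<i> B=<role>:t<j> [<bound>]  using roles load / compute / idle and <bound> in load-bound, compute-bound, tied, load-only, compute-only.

step 0: L[0]=9 → dur=9, Σ=9 | A=load:t0 B=idle [load-only]
step 1: L[1]=4 C[0]=8 → dur=8, Σ=17 | A=compute:t0 B=load:t1 [compute-bound]
step 2: L[2]=9 C[1]=5 → dur=9, Σ=26 | A=load:t2 B=compute:t1 [load-bound]
step 3: L[3]=4 C[2]=2 → dur=4, Σ=30 | A=compute:t2 B=load:t3 [load-bound]
step 4: L[4]=5 C[3]=2 → dur=5, Σ=35 | A=load:t4 B=compute:t3 [load-bound]
step 5: L[5]=4 C[4]=5 → dur=5, Σ=40 | A=compute:t4 B=load:t5 [compute-bound]
step 6: L[6]=3 C[5]=2 → dur=3, Σ=43 | A=load:t6 B=compute:t5 [load-bound]
step 7: L[7]=3 C[6]=4 → dur=4, Σ=47 | A=compute:t6 B=load:t7 [compute-bound]
step 8: C[7]=5 → dur=5, Σ=52 | A=idle B=compute:t7 [compute-only]

step 4: A=load:t4 B=compute:t3 [load-bound]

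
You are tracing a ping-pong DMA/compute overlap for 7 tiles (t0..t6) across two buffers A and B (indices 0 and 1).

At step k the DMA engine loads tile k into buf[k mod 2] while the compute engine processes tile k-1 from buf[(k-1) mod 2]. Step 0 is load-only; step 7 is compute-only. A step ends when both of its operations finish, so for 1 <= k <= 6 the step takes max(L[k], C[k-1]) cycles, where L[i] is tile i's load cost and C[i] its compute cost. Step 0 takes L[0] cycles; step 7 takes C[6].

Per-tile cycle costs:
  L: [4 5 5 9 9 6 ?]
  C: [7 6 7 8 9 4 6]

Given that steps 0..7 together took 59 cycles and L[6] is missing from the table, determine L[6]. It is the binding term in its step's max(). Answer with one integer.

L[6] = 9

step 0 → dur = L[0]=4 = 4
step 1 → dur = max(L[1]=5, C[0]=7) = 7
step 2 → dur = max(L[2]=5, C[1]=6) = 6
step 3 → dur = max(L[3]=9, C[2]=7) = 9
step 4 → dur = max(L[4]=9, C[3]=8) = 9
step 5 → dur = max(L[5]=6, C[4]=9) = 9
step 6 → dur = max(L[6]=?, C[5]=4) = L[6]  (unknown; binding)
step 7 → dur = C[6]=6 = 6
sum of known step durations = 50
dur[6] = total - known = 59 - 50 = 9
L[6] is the binding max in step 6, so L[6] = dur[6] = 9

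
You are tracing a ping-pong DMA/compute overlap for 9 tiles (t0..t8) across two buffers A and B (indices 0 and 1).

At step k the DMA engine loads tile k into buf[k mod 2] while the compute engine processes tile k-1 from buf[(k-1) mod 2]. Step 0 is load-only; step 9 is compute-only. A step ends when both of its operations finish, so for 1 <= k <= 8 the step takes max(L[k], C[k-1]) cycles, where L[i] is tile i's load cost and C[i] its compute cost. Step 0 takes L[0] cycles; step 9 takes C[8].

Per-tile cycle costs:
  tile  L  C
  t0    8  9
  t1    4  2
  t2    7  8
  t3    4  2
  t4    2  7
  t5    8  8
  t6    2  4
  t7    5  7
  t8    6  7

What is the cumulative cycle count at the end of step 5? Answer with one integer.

end_cycle[5] = 42

k=0 load=t0/8c comp=- wait=8 total=8
k=1 load=t1/4c comp=t0/9c wait=9 total=17
k=2 load=t2/7c comp=t1/2c wait=7 total=24
k=3 load=t3/4c comp=t2/8c wait=8 total=32
k=4 load=t4/2c comp=t3/2c wait=2 total=34
k=5 load=t5/8c comp=t4/7c wait=8 total=42
k=6 load=t6/2c comp=t5/8c wait=8 total=50
k=7 load=t7/5c comp=t6/4c wait=5 total=55
k=8 load=t8/6c comp=t7/7c wait=7 total=62
k=9 load=- comp=t8/7c wait=7 total=69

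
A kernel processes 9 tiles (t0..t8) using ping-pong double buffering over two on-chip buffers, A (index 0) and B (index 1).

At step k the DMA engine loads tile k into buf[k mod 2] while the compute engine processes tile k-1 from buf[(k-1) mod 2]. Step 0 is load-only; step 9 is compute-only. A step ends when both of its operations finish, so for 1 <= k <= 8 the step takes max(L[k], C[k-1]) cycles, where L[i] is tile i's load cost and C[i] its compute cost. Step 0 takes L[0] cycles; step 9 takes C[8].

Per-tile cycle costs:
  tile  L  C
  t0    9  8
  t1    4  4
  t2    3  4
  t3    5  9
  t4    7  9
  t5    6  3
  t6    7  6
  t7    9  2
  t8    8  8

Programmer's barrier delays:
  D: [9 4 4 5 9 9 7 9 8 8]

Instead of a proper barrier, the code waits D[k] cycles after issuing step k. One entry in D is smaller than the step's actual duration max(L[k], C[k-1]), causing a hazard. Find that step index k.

k=0 barrier L[0]=9→9c, D[0]=9 ok
k=1 barrier max(L[1]=4,C[0]=8)→8c, D[1]=4 SHORT
k=2 barrier max(L[2]=3,C[1]=4)→4c, D[2]=4 ok
k=3 barrier max(L[3]=5,C[2]=4)→5c, D[3]=5 ok
k=4 barrier max(L[4]=7,C[3]=9)→9c, D[4]=9 ok
k=5 barrier max(L[5]=6,C[4]=9)→9c, D[5]=9 ok
k=6 barrier max(L[6]=7,C[5]=3)→7c, D[6]=7 ok
k=7 barrier max(L[7]=9,C[6]=6)→9c, D[7]=9 ok
k=8 barrier max(L[8]=8,C[7]=2)→8c, D[8]=8 ok
k=9 barrier C[8]=8→8c, D[9]=8 ok

hazard at step 1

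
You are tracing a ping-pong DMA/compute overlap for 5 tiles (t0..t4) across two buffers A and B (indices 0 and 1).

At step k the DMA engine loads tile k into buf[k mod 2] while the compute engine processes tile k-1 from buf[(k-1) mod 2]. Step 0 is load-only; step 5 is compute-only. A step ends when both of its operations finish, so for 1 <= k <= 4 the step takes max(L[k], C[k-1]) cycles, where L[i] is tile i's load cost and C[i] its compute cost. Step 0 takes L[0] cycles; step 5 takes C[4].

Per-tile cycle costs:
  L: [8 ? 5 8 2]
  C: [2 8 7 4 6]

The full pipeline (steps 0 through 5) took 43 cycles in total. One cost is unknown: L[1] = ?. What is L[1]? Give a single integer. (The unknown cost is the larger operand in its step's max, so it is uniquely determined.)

step 0: dur = L[0]=8 = 8
step 1: dur = max(L[1]=?, C[0]=2) = L[1]  (unknown; binding)
step 2: dur = max(L[2]=5, C[1]=8) = 8
step 3: dur = max(L[3]=8, C[2]=7) = 8
step 4: dur = max(L[4]=2, C[3]=4) = 4
step 5: dur = C[4]=6 = 6
sum of known step durations = 34
dur[1] = total - known = 43 - 34 = 9
L[1] is the binding max in step 1, so L[1] = dur[1] = 9

L[1] = 9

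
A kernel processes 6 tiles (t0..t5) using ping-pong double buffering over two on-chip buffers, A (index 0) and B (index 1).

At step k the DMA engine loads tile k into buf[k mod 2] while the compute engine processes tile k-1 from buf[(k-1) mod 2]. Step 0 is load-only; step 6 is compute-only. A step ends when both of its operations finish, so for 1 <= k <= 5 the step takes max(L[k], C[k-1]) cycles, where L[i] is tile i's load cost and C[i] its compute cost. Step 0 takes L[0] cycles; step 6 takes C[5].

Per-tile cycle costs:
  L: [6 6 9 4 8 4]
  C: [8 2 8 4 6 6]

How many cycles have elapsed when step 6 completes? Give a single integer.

step 0: L[0]=6 → dur=6, Σ=6 | A=load:t0 B=idle [load-only]
step 1: L[1]=6 C[0]=8 → dur=8, Σ=14 | A=compute:t0 B=load:t1 [compute-bound]
step 2: L[2]=9 C[1]=2 → dur=9, Σ=23 | A=load:t2 B=compute:t1 [load-bound]
step 3: L[3]=4 C[2]=8 → dur=8, Σ=31 | A=compute:t2 B=load:t3 [compute-bound]
step 4: L[4]=8 C[3]=4 → dur=8, Σ=39 | A=load:t4 B=compute:t3 [load-bound]
step 5: L[5]=4 C[4]=6 → dur=6, Σ=45 | A=compute:t4 B=load:t5 [compute-bound]
step 6: C[5]=6 → dur=6, Σ=51 | A=idle B=compute:t5 [compute-only]

end_cycle[6] = 51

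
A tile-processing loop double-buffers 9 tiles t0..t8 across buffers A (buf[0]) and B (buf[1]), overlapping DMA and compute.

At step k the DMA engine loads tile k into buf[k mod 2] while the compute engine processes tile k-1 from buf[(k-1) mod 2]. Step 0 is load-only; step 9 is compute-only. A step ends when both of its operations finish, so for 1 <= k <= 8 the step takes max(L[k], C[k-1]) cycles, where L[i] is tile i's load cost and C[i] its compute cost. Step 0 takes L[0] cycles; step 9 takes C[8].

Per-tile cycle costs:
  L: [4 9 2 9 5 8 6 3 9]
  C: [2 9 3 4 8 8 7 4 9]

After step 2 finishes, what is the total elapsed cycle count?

step 0: L[0]=4 → dur=4, Σ=4 | A=load:t0 B=idle [load-only]
step 1: L[1]=9 C[0]=2 → dur=9, Σ=13 | A=compute:t0 B=load:t1 [load-bound]
step 2: L[2]=2 C[1]=9 → dur=9, Σ=22 | A=load:t2 B=compute:t1 [compute-bound]
step 3: L[3]=9 C[2]=3 → dur=9, Σ=31 | A=compute:t2 B=load:t3 [load-bound]
step 4: L[4]=5 C[3]=4 → dur=5, Σ=36 | A=load:t4 B=compute:t3 [load-bound]
step 5: L[5]=8 C[4]=8 → dur=8, Σ=44 | A=compute:t4 B=load:t5 [tied]
step 6: L[6]=6 C[5]=8 → dur=8, Σ=52 | A=load:t6 B=compute:t5 [compute-bound]
step 7: L[7]=3 C[6]=7 → dur=7, Σ=59 | A=compute:t6 B=load:t7 [compute-bound]
step 8: L[8]=9 C[7]=4 → dur=9, Σ=68 | A=load:t8 B=compute:t7 [load-bound]
step 9: C[8]=9 → dur=9, Σ=77 | A=compute:t8 B=idle [compute-only]

end_cycle[2] = 22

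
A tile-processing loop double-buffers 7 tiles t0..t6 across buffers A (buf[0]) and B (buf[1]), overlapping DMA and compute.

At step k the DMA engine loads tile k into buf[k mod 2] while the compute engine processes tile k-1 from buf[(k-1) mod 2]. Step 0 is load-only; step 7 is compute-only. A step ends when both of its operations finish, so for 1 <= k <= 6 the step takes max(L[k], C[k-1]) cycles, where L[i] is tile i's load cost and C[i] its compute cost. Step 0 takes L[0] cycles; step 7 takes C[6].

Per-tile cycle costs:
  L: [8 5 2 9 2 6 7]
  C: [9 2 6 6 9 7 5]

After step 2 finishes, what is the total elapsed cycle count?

end_cycle[2] = 19

[0] DMA t0→A (8c) ∥ CU idle ⇒ 8c, clock 8
[1] DMA t1→B (5c) ∥ CU A:t0 (9c) ⇒ 9c, clock 17
[2] DMA t2→A (2c) ∥ CU B:t1 (2c) ⇒ 2c, clock 19
[3] DMA t3→B (9c) ∥ CU A:t2 (6c) ⇒ 9c, clock 28
[4] DMA t4→A (2c) ∥ CU B:t3 (6c) ⇒ 6c, clock 34
[5] DMA t5→B (6c) ∥ CU A:t4 (9c) ⇒ 9c, clock 43
[6] DMA t6→A (7c) ∥ CU B:t5 (7c) ⇒ 7c, clock 50
[7] DMA idle ∥ CU A:t6 (5c) ⇒ 5c, clock 55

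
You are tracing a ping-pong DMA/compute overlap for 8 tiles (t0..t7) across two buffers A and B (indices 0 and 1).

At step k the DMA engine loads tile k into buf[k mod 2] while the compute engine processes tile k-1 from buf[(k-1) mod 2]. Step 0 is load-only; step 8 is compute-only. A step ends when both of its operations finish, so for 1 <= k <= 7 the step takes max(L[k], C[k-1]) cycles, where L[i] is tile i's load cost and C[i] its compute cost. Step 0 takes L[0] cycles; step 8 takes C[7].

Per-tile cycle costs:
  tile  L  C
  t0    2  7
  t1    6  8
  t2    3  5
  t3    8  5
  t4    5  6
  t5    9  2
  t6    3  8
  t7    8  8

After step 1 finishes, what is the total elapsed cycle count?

[0] DMA t0→A (2c) ∥ CU idle ⇒ 2c, clock 2
[1] DMA t1→B (6c) ∥ CU A:t0 (7c) ⇒ 7c, clock 9
[2] DMA t2→A (3c) ∥ CU B:t1 (8c) ⇒ 8c, clock 17
[3] DMA t3→B (8c) ∥ CU A:t2 (5c) ⇒ 8c, clock 25
[4] DMA t4→A (5c) ∥ CU B:t3 (5c) ⇒ 5c, clock 30
[5] DMA t5→B (9c) ∥ CU A:t4 (6c) ⇒ 9c, clock 39
[6] DMA t6→A (3c) ∥ CU B:t5 (2c) ⇒ 3c, clock 42
[7] DMA t7→B (8c) ∥ CU A:t6 (8c) ⇒ 8c, clock 50
[8] DMA idle ∥ CU B:t7 (8c) ⇒ 8c, clock 58

end_cycle[1] = 9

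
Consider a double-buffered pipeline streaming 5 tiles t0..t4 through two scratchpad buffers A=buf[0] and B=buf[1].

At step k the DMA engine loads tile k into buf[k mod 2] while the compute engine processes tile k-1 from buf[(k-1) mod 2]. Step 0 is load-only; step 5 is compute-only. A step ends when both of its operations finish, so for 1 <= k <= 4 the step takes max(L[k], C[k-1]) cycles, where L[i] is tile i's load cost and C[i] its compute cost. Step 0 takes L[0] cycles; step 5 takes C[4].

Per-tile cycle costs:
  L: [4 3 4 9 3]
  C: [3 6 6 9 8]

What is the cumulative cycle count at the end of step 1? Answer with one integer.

end_cycle[1] = 7

step 0: L[0]=4 → dur=4, Σ=4 | A=load:t0 B=idle [load-only]
step 1: L[1]=3 C[0]=3 → dur=3, Σ=7 | A=compute:t0 B=load:t1 [tied]
step 2: L[2]=4 C[1]=6 → dur=6, Σ=13 | A=load:t2 B=compute:t1 [compute-bound]
step 3: L[3]=9 C[2]=6 → dur=9, Σ=22 | A=compute:t2 B=load:t3 [load-bound]
step 4: L[4]=3 C[3]=9 → dur=9, Σ=31 | A=load:t4 B=compute:t3 [compute-bound]
step 5: C[4]=8 → dur=8, Σ=39 | A=compute:t4 B=idle [compute-only]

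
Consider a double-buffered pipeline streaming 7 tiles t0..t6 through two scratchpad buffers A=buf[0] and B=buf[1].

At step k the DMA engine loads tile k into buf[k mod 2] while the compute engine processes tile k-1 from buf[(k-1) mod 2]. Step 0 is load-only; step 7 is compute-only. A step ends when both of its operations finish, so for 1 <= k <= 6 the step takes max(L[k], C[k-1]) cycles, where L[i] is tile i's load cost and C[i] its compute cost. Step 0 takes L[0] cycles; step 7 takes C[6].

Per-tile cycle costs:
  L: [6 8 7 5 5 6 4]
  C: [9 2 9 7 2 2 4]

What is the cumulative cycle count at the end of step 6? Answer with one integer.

  0. 6=6c; end=6; A:t0 B:-
  1. max(8,9)=9c; end=15; A:t0 B:t1
  2. max(7,2)=7c; end=22; A:t2 B:t1
  3. max(5,9)=9c; end=31; A:t2 B:t3
  4. max(5,7)=7c; end=38; A:t4 B:t3
  5. max(6,2)=6c; end=44; A:t4 B:t5
  6. max(4,2)=4c; end=48; A:t6 B:t5
  7. 4=4c; end=52; A:t6 B:t5

end_cycle[6] = 48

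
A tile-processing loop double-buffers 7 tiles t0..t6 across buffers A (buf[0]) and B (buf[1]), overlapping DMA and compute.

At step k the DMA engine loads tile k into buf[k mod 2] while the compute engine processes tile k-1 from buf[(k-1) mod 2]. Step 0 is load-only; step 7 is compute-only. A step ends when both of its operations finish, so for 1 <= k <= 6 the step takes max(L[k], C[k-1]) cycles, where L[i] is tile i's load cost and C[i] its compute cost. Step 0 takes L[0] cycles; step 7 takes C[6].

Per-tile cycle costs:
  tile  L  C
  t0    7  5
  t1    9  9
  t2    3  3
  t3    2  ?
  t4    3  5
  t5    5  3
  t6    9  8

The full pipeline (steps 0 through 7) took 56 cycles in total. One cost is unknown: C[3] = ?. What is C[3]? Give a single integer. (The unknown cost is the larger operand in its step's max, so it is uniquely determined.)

step 0 = dur = L[0]=7 = 7
step 1 = dur = max(L[1]=9, C[0]=5) = 9
step 2 = dur = max(L[2]=3, C[1]=9) = 9
step 3 = dur = max(L[3]=2, C[2]=3) = 3
step 4 = dur = max(L[4]=3, C[3]=?) = C[3]  (unknown; binding)
step 5 = dur = max(L[5]=5, C[4]=5) = 5
step 6 = dur = max(L[6]=9, C[5]=3) = 9
step 7 = dur = C[6]=8 = 8
sum of known step durations = 50
dur[4] = total - known = 56 - 50 = 6
C[3] is the binding max in step 4, so C[3] = dur[4] = 6

C[3] = 6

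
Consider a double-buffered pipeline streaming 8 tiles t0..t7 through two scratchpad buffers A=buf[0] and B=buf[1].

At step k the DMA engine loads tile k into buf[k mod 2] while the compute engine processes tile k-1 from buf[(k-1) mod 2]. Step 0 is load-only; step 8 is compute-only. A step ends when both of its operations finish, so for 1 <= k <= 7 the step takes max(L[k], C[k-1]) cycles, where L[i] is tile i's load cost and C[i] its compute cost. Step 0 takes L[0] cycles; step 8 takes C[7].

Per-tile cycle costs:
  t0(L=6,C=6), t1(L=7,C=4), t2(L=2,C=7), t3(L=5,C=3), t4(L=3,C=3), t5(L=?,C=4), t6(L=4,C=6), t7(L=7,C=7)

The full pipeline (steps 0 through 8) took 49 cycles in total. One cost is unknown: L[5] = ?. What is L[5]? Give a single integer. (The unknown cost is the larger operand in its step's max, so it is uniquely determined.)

step 0 | dur = L[0]=6 = 6
step 1 | dur = max(L[1]=7, C[0]=6) = 7
step 2 | dur = max(L[2]=2, C[1]=4) = 4
step 3 | dur = max(L[3]=5, C[2]=7) = 7
step 4 | dur = max(L[4]=3, C[3]=3) = 3
step 5 | dur = max(L[5]=?, C[4]=3) = L[5]  (unknown; binding)
step 6 | dur = max(L[6]=4, C[5]=4) = 4
step 7 | dur = max(L[7]=7, C[6]=6) = 7
step 8 | dur = C[7]=7 = 7
sum of known step durations = 45
dur[5] = total - known = 49 - 45 = 4
L[5] is the binding max in step 5, so L[5] = dur[5] = 4

L[5] = 4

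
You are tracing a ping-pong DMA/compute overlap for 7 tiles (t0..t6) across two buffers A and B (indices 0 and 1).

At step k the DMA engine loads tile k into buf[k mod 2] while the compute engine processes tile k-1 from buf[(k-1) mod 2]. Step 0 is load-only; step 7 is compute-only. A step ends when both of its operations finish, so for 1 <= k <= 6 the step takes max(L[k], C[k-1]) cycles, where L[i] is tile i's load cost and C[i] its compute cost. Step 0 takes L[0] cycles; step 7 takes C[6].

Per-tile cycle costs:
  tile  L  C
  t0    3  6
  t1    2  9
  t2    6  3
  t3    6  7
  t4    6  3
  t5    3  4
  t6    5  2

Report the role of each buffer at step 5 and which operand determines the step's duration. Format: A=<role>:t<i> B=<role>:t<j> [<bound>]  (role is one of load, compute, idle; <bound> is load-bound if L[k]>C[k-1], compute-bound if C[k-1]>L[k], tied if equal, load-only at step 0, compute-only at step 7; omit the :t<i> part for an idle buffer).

step 5: A=compute:t4 B=load:t5 [tied]

k=0 load=t0/3c comp=- wait=3 total=3
k=1 load=t1/2c comp=t0/6c wait=6 total=9
k=2 load=t2/6c comp=t1/9c wait=9 total=18
k=3 load=t3/6c comp=t2/3c wait=6 total=24
k=4 load=t4/6c comp=t3/7c wait=7 total=31
k=5 load=t5/3c comp=t4/3c wait=3 total=34
k=6 load=t6/5c comp=t5/4c wait=5 total=39
k=7 load=- comp=t6/2c wait=2 total=41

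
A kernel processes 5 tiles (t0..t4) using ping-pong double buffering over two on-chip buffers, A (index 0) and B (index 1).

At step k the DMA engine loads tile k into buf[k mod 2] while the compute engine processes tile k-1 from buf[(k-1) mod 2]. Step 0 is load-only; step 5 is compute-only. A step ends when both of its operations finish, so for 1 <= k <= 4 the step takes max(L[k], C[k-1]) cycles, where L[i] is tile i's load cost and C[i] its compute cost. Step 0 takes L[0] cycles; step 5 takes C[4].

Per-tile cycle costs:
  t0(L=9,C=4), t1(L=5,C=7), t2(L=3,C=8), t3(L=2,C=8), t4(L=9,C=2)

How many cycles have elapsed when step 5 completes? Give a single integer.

  0. 9=9c; end=9; A:t0 B:-
  1. max(5,4)=5c; end=14; A:t0 B:t1
  2. max(3,7)=7c; end=21; A:t2 B:t1
  3. max(2,8)=8c; end=29; A:t2 B:t3
  4. max(9,8)=9c; end=38; A:t4 B:t3
  5. 2=2c; end=40; A:t4 B:t3

end_cycle[5] = 40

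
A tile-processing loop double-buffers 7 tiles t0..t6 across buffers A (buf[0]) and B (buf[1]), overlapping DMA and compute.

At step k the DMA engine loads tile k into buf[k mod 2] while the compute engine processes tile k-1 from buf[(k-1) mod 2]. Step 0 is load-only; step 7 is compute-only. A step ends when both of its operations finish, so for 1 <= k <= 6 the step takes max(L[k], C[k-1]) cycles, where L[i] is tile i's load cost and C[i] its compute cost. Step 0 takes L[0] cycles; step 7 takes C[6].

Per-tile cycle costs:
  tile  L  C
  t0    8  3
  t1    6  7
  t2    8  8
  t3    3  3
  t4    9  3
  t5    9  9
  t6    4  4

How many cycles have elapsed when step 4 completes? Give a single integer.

end_cycle[4] = 39

  0. 8=8c; end=8; A:t0 B:-
  1. max(6,3)=6c; end=14; A:t0 B:t1
  2. max(8,7)=8c; end=22; A:t2 B:t1
  3. max(3,8)=8c; end=30; A:t2 B:t3
  4. max(9,3)=9c; end=39; A:t4 B:t3
  5. max(9,3)=9c; end=48; A:t4 B:t5
  6. max(4,9)=9c; end=57; A:t6 B:t5
  7. 4=4c; end=61; A:t6 B:t5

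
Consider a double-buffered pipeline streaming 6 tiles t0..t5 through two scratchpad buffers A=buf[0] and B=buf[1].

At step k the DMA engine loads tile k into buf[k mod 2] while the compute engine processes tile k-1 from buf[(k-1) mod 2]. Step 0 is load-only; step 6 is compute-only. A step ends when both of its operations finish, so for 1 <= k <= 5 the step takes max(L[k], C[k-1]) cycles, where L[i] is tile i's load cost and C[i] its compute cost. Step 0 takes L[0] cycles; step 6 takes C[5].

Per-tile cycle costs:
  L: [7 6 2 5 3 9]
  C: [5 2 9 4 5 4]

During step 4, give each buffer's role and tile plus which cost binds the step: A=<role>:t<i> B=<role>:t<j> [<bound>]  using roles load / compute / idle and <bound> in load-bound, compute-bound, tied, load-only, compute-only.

  0. 7=7c; end=7; A:t0 B:-
  1. max(6,5)=6c; end=13; A:t0 B:t1
  2. max(2,2)=2c; end=15; A:t2 B:t1
  3. max(5,9)=9c; end=24; A:t2 B:t3
  4. max(3,4)=4c; end=28; A:t4 B:t3
  5. max(9,5)=9c; end=37; A:t4 B:t5
  6. 4=4c; end=41; A:t4 B:t5

step 4: A=load:t4 B=compute:t3 [compute-bound]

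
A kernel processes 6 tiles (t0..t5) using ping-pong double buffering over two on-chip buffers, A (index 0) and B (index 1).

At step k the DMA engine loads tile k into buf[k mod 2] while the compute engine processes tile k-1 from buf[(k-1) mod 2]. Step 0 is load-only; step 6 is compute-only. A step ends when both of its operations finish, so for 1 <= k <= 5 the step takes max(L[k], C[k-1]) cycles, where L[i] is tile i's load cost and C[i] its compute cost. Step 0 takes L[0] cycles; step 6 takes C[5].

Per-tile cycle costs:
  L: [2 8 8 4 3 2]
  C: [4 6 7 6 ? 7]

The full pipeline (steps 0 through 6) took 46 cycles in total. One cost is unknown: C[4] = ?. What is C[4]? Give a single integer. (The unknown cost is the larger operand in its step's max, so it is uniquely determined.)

C[4] = 8

step 0 → dur = L[0]=2 = 2
step 1 → dur = max(L[1]=8, C[0]=4) = 8
step 2 → dur = max(L[2]=8, C[1]=6) = 8
step 3 → dur = max(L[3]=4, C[2]=7) = 7
step 4 → dur = max(L[4]=3, C[3]=6) = 6
step 5 → dur = max(L[5]=2, C[4]=?) = C[4]  (unknown; binding)
step 6 → dur = C[5]=7 = 7
sum of known step durations = 38
dur[5] = total - known = 46 - 38 = 8
C[4] is the binding max in step 5, so C[4] = dur[5] = 8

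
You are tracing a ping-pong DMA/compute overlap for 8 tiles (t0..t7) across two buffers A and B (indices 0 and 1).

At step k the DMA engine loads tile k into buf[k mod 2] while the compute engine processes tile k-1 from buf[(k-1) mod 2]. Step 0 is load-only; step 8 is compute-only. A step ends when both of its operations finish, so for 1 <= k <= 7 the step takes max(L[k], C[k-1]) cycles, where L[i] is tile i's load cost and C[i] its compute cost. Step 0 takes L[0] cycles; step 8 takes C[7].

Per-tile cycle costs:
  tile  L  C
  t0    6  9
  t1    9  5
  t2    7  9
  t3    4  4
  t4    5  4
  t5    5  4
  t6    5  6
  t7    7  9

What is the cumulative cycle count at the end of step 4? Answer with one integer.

end_cycle[4] = 36

k=0 load=t0/6c comp=- wait=6 total=6
k=1 load=t1/9c comp=t0/9c wait=9 total=15
k=2 load=t2/7c comp=t1/5c wait=7 total=22
k=3 load=t3/4c comp=t2/9c wait=9 total=31
k=4 load=t4/5c comp=t3/4c wait=5 total=36
k=5 load=t5/5c comp=t4/4c wait=5 total=41
k=6 load=t6/5c comp=t5/4c wait=5 total=46
k=7 load=t7/7c comp=t6/6c wait=7 total=53
k=8 load=- comp=t7/9c wait=9 total=62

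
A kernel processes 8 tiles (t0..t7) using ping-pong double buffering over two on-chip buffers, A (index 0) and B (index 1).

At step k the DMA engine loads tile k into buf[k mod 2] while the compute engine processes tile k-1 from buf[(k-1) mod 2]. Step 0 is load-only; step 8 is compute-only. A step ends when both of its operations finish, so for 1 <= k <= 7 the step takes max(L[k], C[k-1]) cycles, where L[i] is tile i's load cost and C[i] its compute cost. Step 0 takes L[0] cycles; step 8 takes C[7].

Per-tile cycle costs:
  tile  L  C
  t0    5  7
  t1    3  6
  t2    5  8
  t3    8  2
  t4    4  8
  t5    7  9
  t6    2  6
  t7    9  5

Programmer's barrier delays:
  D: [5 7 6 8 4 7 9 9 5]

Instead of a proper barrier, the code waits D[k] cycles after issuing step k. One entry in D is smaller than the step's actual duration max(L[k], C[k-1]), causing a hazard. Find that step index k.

hazard at step 5

step 0: need L[0]=5 = 5; D[0]=5 ok
step 1: need max(L[1]=3,C[0]=7) = 7; D[1]=7 ok
step 2: need max(L[2]=5,C[1]=6) = 6; D[2]=6 ok
step 3: need max(L[3]=8,C[2]=8) = 8; D[3]=8 ok
step 4: need max(L[4]=4,C[3]=2) = 4; D[4]=4 ok
step 5: need max(L[5]=7,C[4]=8) = 8; D[5]=7 SHORT
step 6: need max(L[6]=2,C[5]=9) = 9; D[6]=9 ok
step 7: need max(L[7]=9,C[6]=6) = 9; D[7]=9 ok
step 8: need C[7]=5 = 5; D[8]=5 ok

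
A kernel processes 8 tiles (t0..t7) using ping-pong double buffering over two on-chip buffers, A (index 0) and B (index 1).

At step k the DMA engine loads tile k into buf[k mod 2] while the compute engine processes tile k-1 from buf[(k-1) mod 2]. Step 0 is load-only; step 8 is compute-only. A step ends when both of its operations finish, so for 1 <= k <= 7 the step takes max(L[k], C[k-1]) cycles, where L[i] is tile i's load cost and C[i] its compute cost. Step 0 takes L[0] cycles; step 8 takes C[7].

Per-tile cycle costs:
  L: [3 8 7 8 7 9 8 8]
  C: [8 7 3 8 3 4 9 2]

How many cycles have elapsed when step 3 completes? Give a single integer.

k=0 load=t0/3c comp=- wait=3 total=3
k=1 load=t1/8c comp=t0/8c wait=8 total=11
k=2 load=t2/7c comp=t1/7c wait=7 total=18
k=3 load=t3/8c comp=t2/3c wait=8 total=26
k=4 load=t4/7c comp=t3/8c wait=8 total=34
k=5 load=t5/9c comp=t4/3c wait=9 total=43
k=6 load=t6/8c comp=t5/4c wait=8 total=51
k=7 load=t7/8c comp=t6/9c wait=9 total=60
k=8 load=- comp=t7/2c wait=2 total=62

end_cycle[3] = 26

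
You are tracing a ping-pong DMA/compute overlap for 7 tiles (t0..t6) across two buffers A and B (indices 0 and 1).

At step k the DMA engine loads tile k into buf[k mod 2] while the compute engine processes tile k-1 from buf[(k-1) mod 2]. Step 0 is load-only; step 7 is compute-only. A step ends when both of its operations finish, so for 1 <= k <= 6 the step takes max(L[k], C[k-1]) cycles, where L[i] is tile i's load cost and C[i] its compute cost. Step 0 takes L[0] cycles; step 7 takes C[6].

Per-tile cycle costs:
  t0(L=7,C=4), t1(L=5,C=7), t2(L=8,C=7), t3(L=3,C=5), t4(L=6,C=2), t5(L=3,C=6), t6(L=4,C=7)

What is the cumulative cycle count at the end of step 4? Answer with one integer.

end_cycle[4] = 33

  0. 7=7c; end=7; A:t0 B:-
  1. max(5,4)=5c; end=12; A:t0 B:t1
  2. max(8,7)=8c; end=20; A:t2 B:t1
  3. max(3,7)=7c; end=27; A:t2 B:t3
  4. max(6,5)=6c; end=33; A:t4 B:t3
  5. max(3,2)=3c; end=36; A:t4 B:t5
  6. max(4,6)=6c; end=42; A:t6 B:t5
  7. 7=7c; end=49; A:t6 B:t5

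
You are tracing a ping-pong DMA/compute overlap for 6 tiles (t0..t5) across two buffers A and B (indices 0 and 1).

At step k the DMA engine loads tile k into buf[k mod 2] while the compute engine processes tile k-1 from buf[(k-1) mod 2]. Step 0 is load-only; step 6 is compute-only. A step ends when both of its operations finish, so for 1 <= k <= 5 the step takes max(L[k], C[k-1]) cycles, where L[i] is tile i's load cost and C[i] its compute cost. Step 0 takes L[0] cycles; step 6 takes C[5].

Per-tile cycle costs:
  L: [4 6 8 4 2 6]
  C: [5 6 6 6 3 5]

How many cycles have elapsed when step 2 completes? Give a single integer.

end_cycle[2] = 18

[0] DMA t0→A (4c) ∥ CU idle ⇒ 4c, clock 4
[1] DMA t1→B (6c) ∥ CU A:t0 (5c) ⇒ 6c, clock 10
[2] DMA t2→A (8c) ∥ CU B:t1 (6c) ⇒ 8c, clock 18
[3] DMA t3→B (4c) ∥ CU A:t2 (6c) ⇒ 6c, clock 24
[4] DMA t4→A (2c) ∥ CU B:t3 (6c) ⇒ 6c, clock 30
[5] DMA t5→B (6c) ∥ CU A:t4 (3c) ⇒ 6c, clock 36
[6] DMA idle ∥ CU B:t5 (5c) ⇒ 5c, clock 41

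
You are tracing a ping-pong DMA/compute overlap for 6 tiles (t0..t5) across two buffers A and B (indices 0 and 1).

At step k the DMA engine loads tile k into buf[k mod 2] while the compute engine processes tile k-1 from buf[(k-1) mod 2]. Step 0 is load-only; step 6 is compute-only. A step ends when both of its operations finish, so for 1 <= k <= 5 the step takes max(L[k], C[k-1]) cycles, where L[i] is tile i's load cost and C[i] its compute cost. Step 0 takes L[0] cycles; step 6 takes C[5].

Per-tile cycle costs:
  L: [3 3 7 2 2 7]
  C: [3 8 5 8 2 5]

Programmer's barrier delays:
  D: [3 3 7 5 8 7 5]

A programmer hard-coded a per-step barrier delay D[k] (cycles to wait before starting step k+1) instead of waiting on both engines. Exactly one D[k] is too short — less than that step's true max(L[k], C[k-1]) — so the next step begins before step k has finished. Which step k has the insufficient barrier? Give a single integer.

[0] required=L[0]=3=3 vs D=3 ok
[1] required=max(L[1]=3,C[0]=3)=3 vs D=3 ok
[2] required=max(L[2]=7,C[1]=8)=8 vs D=7 SHORT
[3] required=max(L[3]=2,C[2]=5)=5 vs D=5 ok
[4] required=max(L[4]=2,C[3]=8)=8 vs D=8 ok
[5] required=max(L[5]=7,C[4]=2)=7 vs D=7 ok
[6] required=C[5]=5=5 vs D=5 ok

hazard at step 2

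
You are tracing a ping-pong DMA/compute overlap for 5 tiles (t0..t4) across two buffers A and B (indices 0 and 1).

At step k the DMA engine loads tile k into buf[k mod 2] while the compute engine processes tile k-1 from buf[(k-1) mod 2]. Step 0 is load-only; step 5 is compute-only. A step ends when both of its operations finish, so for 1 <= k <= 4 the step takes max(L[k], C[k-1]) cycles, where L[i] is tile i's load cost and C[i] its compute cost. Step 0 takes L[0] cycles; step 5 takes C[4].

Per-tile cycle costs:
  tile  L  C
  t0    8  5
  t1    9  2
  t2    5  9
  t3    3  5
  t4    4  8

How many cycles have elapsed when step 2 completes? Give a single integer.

  0. 8=8c; end=8; A:t0 B:-
  1. max(9,5)=9c; end=17; A:t0 B:t1
  2. max(5,2)=5c; end=22; A:t2 B:t1
  3. max(3,9)=9c; end=31; A:t2 B:t3
  4. max(4,5)=5c; end=36; A:t4 B:t3
  5. 8=8c; end=44; A:t4 B:t3

end_cycle[2] = 22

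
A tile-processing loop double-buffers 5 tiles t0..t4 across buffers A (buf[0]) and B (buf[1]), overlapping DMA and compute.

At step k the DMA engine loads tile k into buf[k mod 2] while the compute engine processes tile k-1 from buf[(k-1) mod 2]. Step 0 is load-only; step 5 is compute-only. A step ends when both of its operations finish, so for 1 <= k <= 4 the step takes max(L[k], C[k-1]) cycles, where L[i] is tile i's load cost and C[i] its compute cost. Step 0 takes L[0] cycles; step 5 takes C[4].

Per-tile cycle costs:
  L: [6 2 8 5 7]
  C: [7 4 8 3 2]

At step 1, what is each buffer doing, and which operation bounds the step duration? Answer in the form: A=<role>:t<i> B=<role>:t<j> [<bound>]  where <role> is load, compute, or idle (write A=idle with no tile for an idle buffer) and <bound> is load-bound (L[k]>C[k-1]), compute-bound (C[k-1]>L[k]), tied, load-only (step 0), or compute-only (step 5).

step 1: A=compute:t0 B=load:t1 [compute-bound]

k=0 load=t0/6c comp=- wait=6 total=6
k=1 load=t1/2c comp=t0/7c wait=7 total=13
k=2 load=t2/8c comp=t1/4c wait=8 total=21
k=3 load=t3/5c comp=t2/8c wait=8 total=29
k=4 load=t4/7c comp=t3/3c wait=7 total=36
k=5 load=- comp=t4/2c wait=2 total=38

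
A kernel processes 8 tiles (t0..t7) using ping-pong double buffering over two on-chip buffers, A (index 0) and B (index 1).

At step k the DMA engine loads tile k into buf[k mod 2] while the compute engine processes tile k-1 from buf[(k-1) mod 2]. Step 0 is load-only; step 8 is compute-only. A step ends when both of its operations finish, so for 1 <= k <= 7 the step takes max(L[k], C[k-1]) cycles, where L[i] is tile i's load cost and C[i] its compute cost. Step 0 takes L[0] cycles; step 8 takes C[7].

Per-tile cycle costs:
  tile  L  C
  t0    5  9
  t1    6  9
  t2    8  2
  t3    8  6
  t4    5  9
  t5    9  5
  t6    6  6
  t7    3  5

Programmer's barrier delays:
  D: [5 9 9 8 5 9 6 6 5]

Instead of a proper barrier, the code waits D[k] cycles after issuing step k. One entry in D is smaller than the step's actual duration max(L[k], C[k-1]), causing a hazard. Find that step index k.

hazard at step 4

[0] required=L[0]=5=5 vs D=5 ok
[1] required=max(L[1]=6,C[0]=9)=9 vs D=9 ok
[2] required=max(L[2]=8,C[1]=9)=9 vs D=9 ok
[3] required=max(L[3]=8,C[2]=2)=8 vs D=8 ok
[4] required=max(L[4]=5,C[3]=6)=6 vs D=5 SHORT
[5] required=max(L[5]=9,C[4]=9)=9 vs D=9 ok
[6] required=max(L[6]=6,C[5]=5)=6 vs D=6 ok
[7] required=max(L[7]=3,C[6]=6)=6 vs D=6 ok
[8] required=C[7]=5=5 vs D=5 ok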